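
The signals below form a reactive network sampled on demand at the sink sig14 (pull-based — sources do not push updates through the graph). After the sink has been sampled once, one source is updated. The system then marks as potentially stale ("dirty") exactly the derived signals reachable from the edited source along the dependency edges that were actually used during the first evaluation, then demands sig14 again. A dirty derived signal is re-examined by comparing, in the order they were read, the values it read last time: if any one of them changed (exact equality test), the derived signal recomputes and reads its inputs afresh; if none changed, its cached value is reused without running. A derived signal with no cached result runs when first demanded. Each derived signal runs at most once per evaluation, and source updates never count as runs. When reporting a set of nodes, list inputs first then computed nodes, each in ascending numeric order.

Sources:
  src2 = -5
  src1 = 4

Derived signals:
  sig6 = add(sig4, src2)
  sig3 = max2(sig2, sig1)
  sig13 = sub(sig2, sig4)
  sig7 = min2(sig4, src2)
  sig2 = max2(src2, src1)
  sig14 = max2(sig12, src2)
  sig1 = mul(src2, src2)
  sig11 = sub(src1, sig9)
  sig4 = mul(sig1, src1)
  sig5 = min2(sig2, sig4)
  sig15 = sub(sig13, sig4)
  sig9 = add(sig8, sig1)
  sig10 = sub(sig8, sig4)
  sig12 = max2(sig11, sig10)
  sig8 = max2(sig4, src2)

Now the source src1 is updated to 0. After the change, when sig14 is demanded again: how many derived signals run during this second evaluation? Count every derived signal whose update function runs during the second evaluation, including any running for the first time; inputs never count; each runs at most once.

Initial pass — values computed on the first demand:
  sig1 = mul(-5, -5) = 25
  sig4 = mul(25, 4) = 100
  sig8 = max2(100, -5) = 100
  sig9 = add(100, 25) = 125
  sig10 = sub(100, 100) = 0
  sig11 = sub(4, 125) = -121
  sig12 = max2(-121, 0) = 0
  sig14 = max2(0, -5) = 0

Second demand — change propagation:
  sig4: re-runs because src1 4->0; new result 0.
  sig8: re-runs because sig4 100->0; new result 0.
  sig9: re-runs because sig8 100->0; new result 25.
  sig10: re-runs because sig8 100->0; sig4 100->0; new result 0 (unchanged).
  sig11: re-runs because src1 4->0; sig9 125->25; new result -25.
  sig12: re-runs because sig11 -121->-25; new result 0 (unchanged).
  sig14: re-examined; everything it read last time is the same (sig12 unchanged, src2 unchanged) — cache 0 kept, no run.

The important point: at sig14 every value read last time is unchanged, so the dirty flag clears without a run.

Run set: sig4, sig8, sig9, sig10, sig11, sig12 (6 run).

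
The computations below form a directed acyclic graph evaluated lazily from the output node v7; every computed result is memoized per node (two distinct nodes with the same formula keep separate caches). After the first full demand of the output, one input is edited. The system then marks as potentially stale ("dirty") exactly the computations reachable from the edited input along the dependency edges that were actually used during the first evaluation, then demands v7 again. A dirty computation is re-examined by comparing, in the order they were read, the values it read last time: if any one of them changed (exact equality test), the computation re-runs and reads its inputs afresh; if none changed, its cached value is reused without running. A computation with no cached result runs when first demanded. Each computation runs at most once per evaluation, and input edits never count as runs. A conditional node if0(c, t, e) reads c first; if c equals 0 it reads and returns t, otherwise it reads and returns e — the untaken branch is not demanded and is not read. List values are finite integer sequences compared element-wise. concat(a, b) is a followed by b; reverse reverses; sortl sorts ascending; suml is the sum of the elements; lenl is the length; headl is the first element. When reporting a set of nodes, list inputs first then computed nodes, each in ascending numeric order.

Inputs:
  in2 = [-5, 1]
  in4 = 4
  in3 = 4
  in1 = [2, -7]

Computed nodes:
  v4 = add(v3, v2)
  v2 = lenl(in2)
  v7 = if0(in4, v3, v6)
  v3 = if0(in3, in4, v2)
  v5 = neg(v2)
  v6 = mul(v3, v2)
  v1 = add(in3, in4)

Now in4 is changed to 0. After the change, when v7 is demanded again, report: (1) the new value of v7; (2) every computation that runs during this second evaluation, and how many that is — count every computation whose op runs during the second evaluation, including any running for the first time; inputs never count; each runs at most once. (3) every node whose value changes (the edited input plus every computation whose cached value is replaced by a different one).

Demanding v7 again yields 2.
1 computations run: v7.
The nodes whose values change: in4, v7.

First demand of the output computes:
  v2 = lenl([-5, 1]) = 2
  v3 = if0(in3=4 -> else branch v2) = 2
  v6 = mul(2, 2) = 4
  v7 = if0(in4=4 -> else branch v6) = 4

After the edit, cleaning proceeds:
  v7: a read changed (in4 4->0) — executes, giving 2.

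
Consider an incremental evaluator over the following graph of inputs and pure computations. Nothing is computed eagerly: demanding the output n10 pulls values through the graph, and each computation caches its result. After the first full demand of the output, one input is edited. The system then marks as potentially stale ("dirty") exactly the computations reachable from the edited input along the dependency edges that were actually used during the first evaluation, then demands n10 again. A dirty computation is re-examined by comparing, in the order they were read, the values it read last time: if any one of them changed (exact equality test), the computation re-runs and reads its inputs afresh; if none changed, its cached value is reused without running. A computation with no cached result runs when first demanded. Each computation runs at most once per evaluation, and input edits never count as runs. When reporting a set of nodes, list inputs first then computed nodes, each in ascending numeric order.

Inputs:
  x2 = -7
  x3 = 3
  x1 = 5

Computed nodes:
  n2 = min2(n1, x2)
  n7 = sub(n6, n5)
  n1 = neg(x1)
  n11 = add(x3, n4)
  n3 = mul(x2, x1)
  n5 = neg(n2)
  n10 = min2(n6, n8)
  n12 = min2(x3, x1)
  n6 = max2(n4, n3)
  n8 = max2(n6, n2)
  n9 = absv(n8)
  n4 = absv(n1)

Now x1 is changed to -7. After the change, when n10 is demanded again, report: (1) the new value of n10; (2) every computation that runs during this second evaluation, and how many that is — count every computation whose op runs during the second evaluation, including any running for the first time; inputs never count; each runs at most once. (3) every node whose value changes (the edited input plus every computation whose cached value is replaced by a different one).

n10 now evaluates to 49.
Run set: n1, n2, n3, n4, n6, n8, n10 (7 run).
Changed values: x1, n1, n3, n4, n6, n8, n10.

Initial pass — values computed on the first demand:
  n1 = neg(5) = -5
  n2 = min2(-5, -7) = -7
  n3 = mul(-7, 5) = -35
  n4 = absv(-5) = 5
  n6 = max2(5, -35) = 5
  n8 = max2(5, -7) = 5
  n10 = min2(5, 5) = 5

Second demand — change propagation:
  n1: re-runs because x1 5->-7; new result 7.
  n2: re-runs because n1 -5->7; new result -7 (unchanged).
  n3: re-runs because x1 5->-7; new result 49.
  n4: re-runs because n1 -5->7; new result 7.
  n6: re-runs because n4 5->7; n3 -35->49; new result 49.
  n8: re-runs because n6 5->49; new result 49.
  n10: re-runs because n6 5->49; n8 5->49; new result 49.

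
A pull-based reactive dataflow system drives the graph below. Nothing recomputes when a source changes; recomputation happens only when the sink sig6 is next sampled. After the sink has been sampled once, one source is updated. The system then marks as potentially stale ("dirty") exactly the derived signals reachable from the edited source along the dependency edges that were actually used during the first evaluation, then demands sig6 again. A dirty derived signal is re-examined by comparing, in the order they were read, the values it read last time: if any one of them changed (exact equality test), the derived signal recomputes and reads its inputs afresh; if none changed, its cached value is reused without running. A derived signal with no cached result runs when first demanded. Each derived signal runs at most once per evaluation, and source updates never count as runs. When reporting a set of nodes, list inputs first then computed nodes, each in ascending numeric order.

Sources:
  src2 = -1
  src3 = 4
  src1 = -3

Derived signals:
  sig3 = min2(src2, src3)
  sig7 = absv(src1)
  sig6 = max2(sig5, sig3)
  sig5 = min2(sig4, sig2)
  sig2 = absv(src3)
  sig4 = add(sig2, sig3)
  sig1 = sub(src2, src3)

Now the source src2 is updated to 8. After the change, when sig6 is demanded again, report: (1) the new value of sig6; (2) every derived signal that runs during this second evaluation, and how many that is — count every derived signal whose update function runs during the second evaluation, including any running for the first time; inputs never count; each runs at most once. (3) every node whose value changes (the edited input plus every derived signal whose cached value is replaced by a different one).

New value of sig6: 4.
Derived signals that run: sig3, sig4, sig5, sig6 — 4 in total.
Values that change: src2, sig3, sig4, sig5, sig6.

First evaluation (everything demanded from the output):
  sig2 = absv(4) = 4
  sig3 = min2(-1, 4) = -1
  sig4 = add(4, -1) = 3
  sig5 = min2(3, 4) = 3
  sig6 = max2(3, -1) = 3

Propagation after the edit:
  sig3: runs — src2 -1->8; result 4.
  sig4: runs — sig3 -1->4; result 8.
  sig5: runs — sig4 3->8; result 4.
  sig6: runs — sig5 3->4; sig3 -1->4; result 4.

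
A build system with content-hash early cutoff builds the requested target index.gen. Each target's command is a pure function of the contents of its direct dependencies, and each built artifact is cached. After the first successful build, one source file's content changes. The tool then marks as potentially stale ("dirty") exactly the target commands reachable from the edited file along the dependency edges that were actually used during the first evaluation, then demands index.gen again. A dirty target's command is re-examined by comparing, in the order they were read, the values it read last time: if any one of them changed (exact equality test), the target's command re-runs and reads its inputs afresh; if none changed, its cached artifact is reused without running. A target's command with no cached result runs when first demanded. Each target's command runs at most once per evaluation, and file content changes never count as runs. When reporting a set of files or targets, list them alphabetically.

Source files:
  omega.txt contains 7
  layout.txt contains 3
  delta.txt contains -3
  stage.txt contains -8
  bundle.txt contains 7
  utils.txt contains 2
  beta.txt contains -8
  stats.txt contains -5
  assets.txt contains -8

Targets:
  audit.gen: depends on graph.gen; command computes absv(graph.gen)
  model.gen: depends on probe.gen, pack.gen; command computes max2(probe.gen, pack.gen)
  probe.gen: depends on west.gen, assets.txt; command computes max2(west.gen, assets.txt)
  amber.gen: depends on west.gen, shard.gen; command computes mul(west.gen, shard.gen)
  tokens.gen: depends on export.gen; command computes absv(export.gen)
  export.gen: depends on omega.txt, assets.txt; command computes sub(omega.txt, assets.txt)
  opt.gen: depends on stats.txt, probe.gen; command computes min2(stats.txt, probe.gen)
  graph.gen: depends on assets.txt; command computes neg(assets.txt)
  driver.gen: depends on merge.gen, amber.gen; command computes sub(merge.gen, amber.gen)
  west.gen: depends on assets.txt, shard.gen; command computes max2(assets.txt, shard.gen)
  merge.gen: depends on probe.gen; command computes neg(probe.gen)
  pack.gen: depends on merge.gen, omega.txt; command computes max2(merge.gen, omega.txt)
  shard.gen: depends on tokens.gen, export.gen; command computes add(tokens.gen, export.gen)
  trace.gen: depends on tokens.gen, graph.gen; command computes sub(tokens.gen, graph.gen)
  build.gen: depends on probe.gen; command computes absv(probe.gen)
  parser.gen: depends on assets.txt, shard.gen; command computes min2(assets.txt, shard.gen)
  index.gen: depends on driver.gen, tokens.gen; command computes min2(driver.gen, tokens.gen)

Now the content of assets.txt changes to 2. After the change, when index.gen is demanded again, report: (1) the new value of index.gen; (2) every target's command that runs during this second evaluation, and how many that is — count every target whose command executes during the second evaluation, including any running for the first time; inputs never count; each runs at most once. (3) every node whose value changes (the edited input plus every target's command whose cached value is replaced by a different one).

First evaluation (everything demanded from the output):
  export.gen = sub(7, -8) = 15
  tokens.gen = absv(15) = 15
  shard.gen = add(15, 15) = 30
  west.gen = max2(-8, 30) = 30
  amber.gen = mul(30, 30) = 900
  probe.gen = max2(30, -8) = 30
  merge.gen = neg(30) = -30
  driver.gen = sub(-30, 900) = -930
  index.gen = min2(-930, 15) = -930

Propagation after the edit:
  export.gen: runs — assets.txt -8->2; result 5.
  tokens.gen: runs — export.gen 15->5; result 5.
  shard.gen: runs — tokens.gen 15->5; export.gen 15->5; result 10.
  west.gen: runs — assets.txt -8->2; shard.gen 30->10; result 10.
  amber.gen: runs — west.gen 30->10; shard.gen 30->10; result 100.
  probe.gen: runs — west.gen 30->10; assets.txt -8->2; result 10.
  merge.gen: runs — probe.gen 30->10; result -10.
  driver.gen: runs — merge.gen -30->-10; amber.gen 900->100; result -110.
  index.gen: runs — driver.gen -930->-110; tokens.gen 15->5; result -110.

New value of index.gen: -110.
Target commands that run: amber.gen, driver.gen, export.gen, index.gen, merge.gen, probe.gen, shard.gen, tokens.gen, west.gen — 9 in total.
Values that change: amber.gen, assets.txt, driver.gen, export.gen, index.gen, merge.gen, probe.gen, shard.gen, tokens.gen, west.gen.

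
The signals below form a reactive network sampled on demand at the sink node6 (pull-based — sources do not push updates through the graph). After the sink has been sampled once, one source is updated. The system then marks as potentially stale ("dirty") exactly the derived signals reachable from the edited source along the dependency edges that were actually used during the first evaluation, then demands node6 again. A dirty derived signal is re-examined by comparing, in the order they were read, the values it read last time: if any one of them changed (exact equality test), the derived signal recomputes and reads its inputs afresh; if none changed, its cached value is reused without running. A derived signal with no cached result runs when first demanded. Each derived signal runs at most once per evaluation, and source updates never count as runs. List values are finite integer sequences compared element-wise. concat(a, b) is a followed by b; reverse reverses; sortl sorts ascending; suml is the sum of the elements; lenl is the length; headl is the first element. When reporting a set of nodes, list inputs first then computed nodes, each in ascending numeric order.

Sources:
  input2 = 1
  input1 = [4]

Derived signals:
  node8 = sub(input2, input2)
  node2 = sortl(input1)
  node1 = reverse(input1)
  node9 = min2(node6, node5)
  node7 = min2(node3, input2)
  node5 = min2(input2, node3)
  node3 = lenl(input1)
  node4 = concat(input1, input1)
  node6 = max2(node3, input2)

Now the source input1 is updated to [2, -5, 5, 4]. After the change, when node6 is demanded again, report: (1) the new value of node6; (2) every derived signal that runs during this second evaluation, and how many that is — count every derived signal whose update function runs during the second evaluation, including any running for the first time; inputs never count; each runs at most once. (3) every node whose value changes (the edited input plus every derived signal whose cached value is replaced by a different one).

Initial pass — values computed on the first demand:
  node3 = lenl([4]) = 1
  node6 = max2(1, 1) = 1

Second demand — change propagation:
  node3: re-runs because input1 [4]->[2, -5, 5, 4]; new result 4.
  node6: re-runs because node3 1->4; new result 4.

node6 now evaluates to 4.
Run set: node3, node6 (2 run).
Changed values: input1, node3, node6.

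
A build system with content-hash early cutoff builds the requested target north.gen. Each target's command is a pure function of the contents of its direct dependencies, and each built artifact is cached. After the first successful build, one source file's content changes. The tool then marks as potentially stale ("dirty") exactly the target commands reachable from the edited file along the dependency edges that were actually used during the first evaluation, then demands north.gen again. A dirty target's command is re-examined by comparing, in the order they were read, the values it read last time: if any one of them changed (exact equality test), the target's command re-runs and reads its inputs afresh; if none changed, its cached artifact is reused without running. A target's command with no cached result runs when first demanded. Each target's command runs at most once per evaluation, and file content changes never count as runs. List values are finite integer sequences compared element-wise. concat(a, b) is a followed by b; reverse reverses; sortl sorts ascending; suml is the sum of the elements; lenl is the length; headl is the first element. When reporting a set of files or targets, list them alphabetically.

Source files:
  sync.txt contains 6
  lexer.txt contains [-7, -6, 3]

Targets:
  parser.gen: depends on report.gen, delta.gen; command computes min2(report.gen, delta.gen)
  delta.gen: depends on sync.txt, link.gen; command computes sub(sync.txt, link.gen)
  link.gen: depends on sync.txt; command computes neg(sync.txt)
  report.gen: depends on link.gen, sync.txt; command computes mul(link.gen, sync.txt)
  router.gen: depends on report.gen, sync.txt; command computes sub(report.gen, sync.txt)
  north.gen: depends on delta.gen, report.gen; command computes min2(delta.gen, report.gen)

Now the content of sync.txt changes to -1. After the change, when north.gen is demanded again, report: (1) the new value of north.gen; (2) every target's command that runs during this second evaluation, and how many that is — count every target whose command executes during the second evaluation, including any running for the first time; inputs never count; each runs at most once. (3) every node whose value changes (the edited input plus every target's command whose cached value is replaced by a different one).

First evaluation (everything demanded from the output):
  link.gen = neg(6) = -6
  delta.gen = sub(6, -6) = 12
  report.gen = mul(-6, 6) = -36
  north.gen = min2(12, -36) = -36

Propagation after the edit:
  link.gen: runs — sync.txt 6->-1; result 1.
  delta.gen: runs — sync.txt 6->-1; link.gen -6->1; result -2.
  report.gen: runs — link.gen -6->1; sync.txt 6->-1; result -1.
  north.gen: runs — delta.gen 12->-2; report.gen -36->-1; result -2.

New value of north.gen: -2.
Target commands that run: delta.gen, link.gen, north.gen, report.gen — 4 in total.
Values that change: delta.gen, link.gen, north.gen, report.gen, sync.txt.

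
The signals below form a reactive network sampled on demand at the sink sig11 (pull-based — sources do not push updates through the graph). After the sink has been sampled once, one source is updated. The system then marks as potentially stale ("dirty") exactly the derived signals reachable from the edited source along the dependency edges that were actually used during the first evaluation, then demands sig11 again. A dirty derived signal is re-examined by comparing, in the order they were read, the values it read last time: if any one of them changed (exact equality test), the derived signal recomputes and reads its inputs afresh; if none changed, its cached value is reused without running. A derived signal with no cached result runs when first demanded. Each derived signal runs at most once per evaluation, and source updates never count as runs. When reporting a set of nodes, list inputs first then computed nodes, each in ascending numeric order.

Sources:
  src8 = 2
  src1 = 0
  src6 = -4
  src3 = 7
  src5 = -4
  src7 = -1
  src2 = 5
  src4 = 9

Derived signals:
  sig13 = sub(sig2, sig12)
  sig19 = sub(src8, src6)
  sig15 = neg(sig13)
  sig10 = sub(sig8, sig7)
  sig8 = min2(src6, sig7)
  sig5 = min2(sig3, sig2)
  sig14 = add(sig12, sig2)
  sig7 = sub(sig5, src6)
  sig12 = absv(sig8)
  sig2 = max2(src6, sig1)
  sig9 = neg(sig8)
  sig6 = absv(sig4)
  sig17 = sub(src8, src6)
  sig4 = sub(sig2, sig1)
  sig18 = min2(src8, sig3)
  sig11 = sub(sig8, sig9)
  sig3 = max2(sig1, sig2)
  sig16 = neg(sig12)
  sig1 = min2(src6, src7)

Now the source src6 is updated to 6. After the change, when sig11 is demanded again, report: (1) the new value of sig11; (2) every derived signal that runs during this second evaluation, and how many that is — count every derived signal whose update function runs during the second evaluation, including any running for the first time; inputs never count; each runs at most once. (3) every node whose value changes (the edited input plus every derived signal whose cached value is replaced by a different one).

Initial pass — values computed on the first demand:
  sig1 = min2(-4, -1) = -4
  sig2 = max2(-4, -4) = -4
  sig3 = max2(-4, -4) = -4
  sig5 = min2(-4, -4) = -4
  sig7 = sub(-4, -4) = 0
  sig8 = min2(-4, 0) = -4
  sig9 = neg(-4) = 4
  sig11 = sub(-4, 4) = -8

Second demand — change propagation:
  sig1: re-runs because src6 -4->6; new result -1.
  sig2: re-runs because src6 -4->6; sig1 -4->-1; new result 6.
  sig3: re-runs because sig1 -4->-1; sig2 -4->6; new result 6.
  sig5: re-runs because sig3 -4->6; sig2 -4->6; new result 6.
  sig7: re-runs because sig5 -4->6; src6 -4->6; new result 0 (unchanged).
  sig8: re-runs because src6 -4->6; new result 0.
  sig9: re-runs because sig8 -4->0; new result 0.
  sig11: re-runs because sig8 -4->0; sig9 4->0; new result 0.

sig11 now evaluates to 0.
Run set: sig1, sig2, sig3, sig5, sig7, sig8, sig9, sig11 (8 run).
Changed values: src6, sig1, sig2, sig3, sig5, sig8, sig9, sig11.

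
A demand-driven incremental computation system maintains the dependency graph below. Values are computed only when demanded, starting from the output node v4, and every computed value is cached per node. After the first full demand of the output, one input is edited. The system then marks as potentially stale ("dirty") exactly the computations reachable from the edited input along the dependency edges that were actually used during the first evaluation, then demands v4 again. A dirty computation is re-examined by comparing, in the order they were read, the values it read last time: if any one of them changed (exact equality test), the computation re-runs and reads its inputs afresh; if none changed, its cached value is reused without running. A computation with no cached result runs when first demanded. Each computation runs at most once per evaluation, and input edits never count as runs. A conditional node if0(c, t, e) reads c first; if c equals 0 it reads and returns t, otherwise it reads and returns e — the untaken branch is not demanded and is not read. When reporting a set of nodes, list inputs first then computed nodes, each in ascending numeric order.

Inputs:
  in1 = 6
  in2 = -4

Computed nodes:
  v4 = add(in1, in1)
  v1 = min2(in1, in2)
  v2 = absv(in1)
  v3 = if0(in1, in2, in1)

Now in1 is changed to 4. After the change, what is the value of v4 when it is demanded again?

New value of v4: 8.

First evaluation (everything demanded from the output):
  v4 = add(6, 6) = 12

Propagation after the edit:
  v4: runs — in1 6->4; in1 6->4; result 8.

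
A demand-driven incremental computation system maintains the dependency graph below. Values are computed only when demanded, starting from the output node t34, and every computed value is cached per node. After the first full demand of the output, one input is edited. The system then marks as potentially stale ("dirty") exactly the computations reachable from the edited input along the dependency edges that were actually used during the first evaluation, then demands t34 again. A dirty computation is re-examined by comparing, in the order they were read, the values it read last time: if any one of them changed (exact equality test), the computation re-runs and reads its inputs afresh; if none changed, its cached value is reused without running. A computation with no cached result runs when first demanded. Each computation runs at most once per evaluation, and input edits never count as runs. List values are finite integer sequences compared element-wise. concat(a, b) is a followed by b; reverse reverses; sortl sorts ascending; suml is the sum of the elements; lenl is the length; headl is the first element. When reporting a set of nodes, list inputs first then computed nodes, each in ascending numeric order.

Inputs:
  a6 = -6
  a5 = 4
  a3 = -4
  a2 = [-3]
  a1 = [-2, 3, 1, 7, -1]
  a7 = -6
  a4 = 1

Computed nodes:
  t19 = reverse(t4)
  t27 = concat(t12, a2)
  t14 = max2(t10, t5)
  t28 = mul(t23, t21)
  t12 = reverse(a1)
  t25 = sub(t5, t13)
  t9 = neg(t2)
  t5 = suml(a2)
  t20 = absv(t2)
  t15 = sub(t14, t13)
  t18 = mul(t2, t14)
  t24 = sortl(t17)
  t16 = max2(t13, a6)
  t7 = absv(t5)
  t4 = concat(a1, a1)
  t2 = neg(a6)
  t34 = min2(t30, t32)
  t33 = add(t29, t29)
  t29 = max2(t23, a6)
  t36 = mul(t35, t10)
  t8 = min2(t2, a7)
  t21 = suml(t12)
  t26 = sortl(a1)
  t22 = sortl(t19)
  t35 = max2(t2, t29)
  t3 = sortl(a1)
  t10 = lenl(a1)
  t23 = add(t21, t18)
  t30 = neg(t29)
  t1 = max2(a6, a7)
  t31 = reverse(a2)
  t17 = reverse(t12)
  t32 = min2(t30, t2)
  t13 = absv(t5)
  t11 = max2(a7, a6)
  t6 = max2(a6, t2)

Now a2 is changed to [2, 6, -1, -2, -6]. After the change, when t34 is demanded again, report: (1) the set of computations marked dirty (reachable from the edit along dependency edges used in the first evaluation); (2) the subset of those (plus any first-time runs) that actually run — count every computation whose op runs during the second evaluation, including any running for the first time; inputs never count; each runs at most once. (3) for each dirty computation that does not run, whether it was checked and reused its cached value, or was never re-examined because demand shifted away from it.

First evaluation (everything demanded from the output):
  t2 = neg(-6) = 6
  t5 = suml([-3]) = -3
  t10 = lenl([-2, 3, 1, 7, -1]) = 5
  t12 = reverse([-2, 3, 1, 7, -1]) = [-1, 7, 1, 3, -2]
  t14 = max2(5, -3) = 5
  t18 = mul(6, 5) = 30
  t21 = suml([-1, 7, 1, 3, -2]) = 8
  t23 = add(8, 30) = 38
  t29 = max2(38, -6) = 38
  t30 = neg(38) = -38
  t32 = min2(-38, 6) = -38
  t34 = min2(-38, -38) = -38

Propagation after the edit:
  t5: runs — a2 [-3]->[2, 6, -1, -2, -6]; result -1.
  t14: runs — t5 -3->-1; result 5 (same value as before).
  t18: checked — values it read are unchanged (t2 unchanged, t14 unchanged); reused cached 30 without running.
  t23: checked — values it read are unchanged (t21 unchanged, t18 unchanged); reused cached 38 without running.
  t29: checked — values it read are unchanged (t23 unchanged, a6 unchanged); reused cached 38 without running.
  t30: checked — values it read are unchanged (t29 unchanged); reused cached -38 without running.
  t32: checked — values it read are unchanged (t30 unchanged, t2 unchanged); reused cached -38 without running.
  t34: checked — values it read are unchanged (t30 unchanged, t32 unchanged); reused cached -38 without running.

Key observation: the change is absorbed at t14 — it re-runs but produces the same value, and the output's value is unchanged.

Marked dirty: t5, t14, t18, t23, t29, t30, t32, t34.
Computations that run: t5, t14 — 2 in total.
Checked but reused from cache: t18, t23, t29, t30, t32, t34.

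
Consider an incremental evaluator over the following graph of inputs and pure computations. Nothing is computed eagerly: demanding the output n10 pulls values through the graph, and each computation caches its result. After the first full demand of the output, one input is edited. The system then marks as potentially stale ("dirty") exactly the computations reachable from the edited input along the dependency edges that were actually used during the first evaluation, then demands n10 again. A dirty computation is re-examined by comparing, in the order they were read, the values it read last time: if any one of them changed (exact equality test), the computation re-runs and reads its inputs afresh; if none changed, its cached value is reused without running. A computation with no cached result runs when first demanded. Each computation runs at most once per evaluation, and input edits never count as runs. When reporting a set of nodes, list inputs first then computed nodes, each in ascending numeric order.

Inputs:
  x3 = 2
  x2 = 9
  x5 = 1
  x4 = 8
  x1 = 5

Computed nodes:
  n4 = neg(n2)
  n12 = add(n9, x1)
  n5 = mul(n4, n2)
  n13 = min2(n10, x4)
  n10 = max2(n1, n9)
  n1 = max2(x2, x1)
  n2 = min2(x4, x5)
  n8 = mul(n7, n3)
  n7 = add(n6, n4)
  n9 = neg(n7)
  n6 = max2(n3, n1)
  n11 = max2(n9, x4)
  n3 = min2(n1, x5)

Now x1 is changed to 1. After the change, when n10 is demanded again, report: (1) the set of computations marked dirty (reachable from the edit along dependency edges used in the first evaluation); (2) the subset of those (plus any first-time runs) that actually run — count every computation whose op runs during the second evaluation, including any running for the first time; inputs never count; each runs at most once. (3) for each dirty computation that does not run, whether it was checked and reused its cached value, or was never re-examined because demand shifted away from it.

Dirty set: n1, n3, n6, n7, n9, n10.
Run set: n1 (1 run).
Re-examined without running (cache reused): n3, n6, n7, n9, n10.
The important point: n1 recomputes to an identical value, and the output ends up unchanged.

Initial pass — values computed on the first demand:
  n1 = max2(9, 5) = 9
  n2 = min2(8, 1) = 1
  n3 = min2(9, 1) = 1
  n4 = neg(1) = -1
  n6 = max2(1, 9) = 9
  n7 = add(9, -1) = 8
  n9 = neg(8) = -8
  n10 = max2(9, -8) = 9

Second demand — change propagation:
  n1: re-runs because x1 5->1; new result 9 (unchanged).
  n3: re-examined; everything it read last time is the same (n1 unchanged, x5 unchanged) — cache 1 kept, no run.
  n6: re-examined; everything it read last time is the same (n3 unchanged, n1 unchanged) — cache 9 kept, no run.
  n7: re-examined; everything it read last time is the same (n6 unchanged, n4 unchanged) — cache 8 kept, no run.
  n9: re-examined; everything it read last time is the same (n7 unchanged) — cache -8 kept, no run.
  n10: re-examined; everything it read last time is the same (n1 unchanged, n9 unchanged) — cache 9 kept, no run.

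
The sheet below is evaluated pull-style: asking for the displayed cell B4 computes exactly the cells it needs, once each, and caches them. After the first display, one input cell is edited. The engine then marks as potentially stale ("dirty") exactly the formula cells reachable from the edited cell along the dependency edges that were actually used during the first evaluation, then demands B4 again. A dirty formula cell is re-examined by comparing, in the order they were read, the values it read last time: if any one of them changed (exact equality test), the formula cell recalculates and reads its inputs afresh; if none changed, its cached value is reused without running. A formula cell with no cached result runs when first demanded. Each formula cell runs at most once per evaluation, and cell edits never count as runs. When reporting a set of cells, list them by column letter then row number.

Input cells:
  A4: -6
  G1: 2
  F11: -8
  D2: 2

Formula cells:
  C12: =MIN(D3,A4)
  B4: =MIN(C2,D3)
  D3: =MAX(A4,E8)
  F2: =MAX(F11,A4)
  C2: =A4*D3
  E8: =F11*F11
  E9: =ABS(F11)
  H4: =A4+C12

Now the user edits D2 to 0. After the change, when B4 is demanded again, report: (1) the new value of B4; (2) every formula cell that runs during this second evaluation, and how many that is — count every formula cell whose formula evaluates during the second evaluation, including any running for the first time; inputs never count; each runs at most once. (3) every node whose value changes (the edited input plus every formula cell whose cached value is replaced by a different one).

First demand of the output computes:
  E8 = -8 * -8 = 64
  D3 = MAX(-6, 64) = 64
  C2 = -6 * 64 = -384
  B4 = MIN(-384, 64) = -384

After the edit, cleaning proceeds:
  no node depends on D2 at all; the second demand re-runs nothing.

Note the shortcut — nothing in the graph depends on D2 at all, so no recomputation happens.

Demanding B4 again yields -384.
0 formula cells run: none.
The nodes whose values change: D2.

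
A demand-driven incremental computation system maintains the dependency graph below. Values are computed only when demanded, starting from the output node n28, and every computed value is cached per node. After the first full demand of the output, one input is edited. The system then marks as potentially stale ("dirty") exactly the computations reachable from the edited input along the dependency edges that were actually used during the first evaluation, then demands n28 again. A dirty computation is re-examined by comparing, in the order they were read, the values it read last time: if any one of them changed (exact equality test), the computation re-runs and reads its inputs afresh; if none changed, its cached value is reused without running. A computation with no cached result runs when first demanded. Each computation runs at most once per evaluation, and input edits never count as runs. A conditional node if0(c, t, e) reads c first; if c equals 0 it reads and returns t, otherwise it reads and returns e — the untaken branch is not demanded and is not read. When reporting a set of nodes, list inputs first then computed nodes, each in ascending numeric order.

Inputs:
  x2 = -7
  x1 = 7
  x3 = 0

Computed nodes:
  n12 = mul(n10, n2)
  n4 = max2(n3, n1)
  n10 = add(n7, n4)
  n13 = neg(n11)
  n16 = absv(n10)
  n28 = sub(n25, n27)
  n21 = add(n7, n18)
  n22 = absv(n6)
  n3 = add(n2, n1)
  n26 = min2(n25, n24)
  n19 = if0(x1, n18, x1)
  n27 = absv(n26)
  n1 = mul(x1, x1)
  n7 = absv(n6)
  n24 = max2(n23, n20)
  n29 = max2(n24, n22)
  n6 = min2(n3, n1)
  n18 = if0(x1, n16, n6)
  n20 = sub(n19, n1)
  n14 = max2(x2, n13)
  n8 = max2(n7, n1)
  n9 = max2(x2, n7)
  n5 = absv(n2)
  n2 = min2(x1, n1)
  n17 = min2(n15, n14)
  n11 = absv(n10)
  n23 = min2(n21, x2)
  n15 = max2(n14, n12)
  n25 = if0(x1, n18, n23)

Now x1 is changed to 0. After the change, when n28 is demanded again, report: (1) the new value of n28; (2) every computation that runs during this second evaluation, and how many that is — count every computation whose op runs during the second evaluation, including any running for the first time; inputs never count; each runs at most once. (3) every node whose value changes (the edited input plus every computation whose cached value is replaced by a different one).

First evaluation (everything demanded from the output):
  n1 = mul(7, 7) = 49
  n2 = min2(7, 49) = 7
  n3 = add(7, 49) = 56
  n6 = min2(56, 49) = 49
  n7 = absv(49) = 49
  n18 = if0(x1=7 -> else branch n6) = 49
  n19 = if0(x1=7 -> else branch x1) = 7
  n20 = sub(7, 49) = -42
  n21 = add(49, 49) = 98
  n23 = min2(98, -7) = -7
  n24 = max2(-7, -42) = -7
  n25 = if0(x1=7 -> else branch n23) = -7
  n26 = min2(-7, -7) = -7
  n27 = absv(-7) = 7
  n28 = sub(-7, 7) = -14

Propagation after the edit:
  n1: runs — x1 7->0; x1 7->0; result 0.
  n2: runs — x1 7->0; n1 49->0; result 0.
  n3: runs — n2 7->0; n1 49->0; result 0.
  n4: demanded for the first time — runs, produces 0.
  n6: runs — n3 56->0; n1 49->0; result 0.
  n7: runs — n6 49->0; result 0.
  n10: demanded for the first time — runs, produces 0.
  n16: demanded for the first time — runs, produces 0.
  n18: runs — x1 7->0; n6 49->0; result 0.
  n19: runs — x1 7->0; x1 7->0; result 0.
  n20: runs — n19 7->0; n1 49->0; result 0.
  n21: runs — n7 49->0; n18 49->0; result 0.
  n23: runs — n21 98->0; result -7 (same value as before).
  n24: runs — n20 -42->0; result 0.
  n25: runs — x1 7->0; result 0.
  n26: runs — n25 -7->0; n24 -7->0; result 0.
  n27: runs — n26 -7->0; result 0.
  n28: runs — n25 -7->0; n27 7->0; result 0.

Key observation: a condition flipped, so demand reaches new nodes — n4, n10, n16 run for the first time.

New value of n28: 0.
Computations that run: n1, n2, n3, n4, n6, n7, n10, n16, n18, n19, n20, n21, n23, n24, n25, n26, n27, n28 — 18 in total.
Values that change: x1, n1, n2, n3, n6, n7, n18, n19, n20, n21, n24, n25, n26, n27, n28.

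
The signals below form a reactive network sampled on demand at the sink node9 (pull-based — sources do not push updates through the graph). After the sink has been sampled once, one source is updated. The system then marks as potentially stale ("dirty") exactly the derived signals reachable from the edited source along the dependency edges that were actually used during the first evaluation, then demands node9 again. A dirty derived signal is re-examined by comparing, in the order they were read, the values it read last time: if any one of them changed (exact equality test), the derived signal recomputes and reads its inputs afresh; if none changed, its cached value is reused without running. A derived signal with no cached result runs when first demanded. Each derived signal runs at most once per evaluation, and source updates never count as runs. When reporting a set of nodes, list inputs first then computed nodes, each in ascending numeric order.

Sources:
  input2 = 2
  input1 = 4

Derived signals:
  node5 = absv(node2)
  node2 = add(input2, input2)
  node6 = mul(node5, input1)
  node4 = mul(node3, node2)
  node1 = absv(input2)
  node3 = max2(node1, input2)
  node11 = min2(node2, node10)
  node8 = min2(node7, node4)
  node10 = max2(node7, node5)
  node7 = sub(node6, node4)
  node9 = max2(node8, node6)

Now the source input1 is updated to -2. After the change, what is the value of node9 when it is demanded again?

Initial pass — values computed on the first demand:
  node1 = absv(2) = 2
  node2 = add(2, 2) = 4
  node3 = max2(2, 2) = 2
  node4 = mul(2, 4) = 8
  node5 = absv(4) = 4
  node6 = mul(4, 4) = 16
  node7 = sub(16, 8) = 8
  node8 = min2(8, 8) = 8
  node9 = max2(8, 16) = 16

Second demand — change propagation:
  node6: re-runs because input1 4->-2; new result -8.
  node7: re-runs because node6 16->-8; new result -16.
  node8: re-runs because node7 8->-16; new result -16.
  node9: re-runs because node8 8->-16; node6 16->-8; new result -8.

node9 now evaluates to -8.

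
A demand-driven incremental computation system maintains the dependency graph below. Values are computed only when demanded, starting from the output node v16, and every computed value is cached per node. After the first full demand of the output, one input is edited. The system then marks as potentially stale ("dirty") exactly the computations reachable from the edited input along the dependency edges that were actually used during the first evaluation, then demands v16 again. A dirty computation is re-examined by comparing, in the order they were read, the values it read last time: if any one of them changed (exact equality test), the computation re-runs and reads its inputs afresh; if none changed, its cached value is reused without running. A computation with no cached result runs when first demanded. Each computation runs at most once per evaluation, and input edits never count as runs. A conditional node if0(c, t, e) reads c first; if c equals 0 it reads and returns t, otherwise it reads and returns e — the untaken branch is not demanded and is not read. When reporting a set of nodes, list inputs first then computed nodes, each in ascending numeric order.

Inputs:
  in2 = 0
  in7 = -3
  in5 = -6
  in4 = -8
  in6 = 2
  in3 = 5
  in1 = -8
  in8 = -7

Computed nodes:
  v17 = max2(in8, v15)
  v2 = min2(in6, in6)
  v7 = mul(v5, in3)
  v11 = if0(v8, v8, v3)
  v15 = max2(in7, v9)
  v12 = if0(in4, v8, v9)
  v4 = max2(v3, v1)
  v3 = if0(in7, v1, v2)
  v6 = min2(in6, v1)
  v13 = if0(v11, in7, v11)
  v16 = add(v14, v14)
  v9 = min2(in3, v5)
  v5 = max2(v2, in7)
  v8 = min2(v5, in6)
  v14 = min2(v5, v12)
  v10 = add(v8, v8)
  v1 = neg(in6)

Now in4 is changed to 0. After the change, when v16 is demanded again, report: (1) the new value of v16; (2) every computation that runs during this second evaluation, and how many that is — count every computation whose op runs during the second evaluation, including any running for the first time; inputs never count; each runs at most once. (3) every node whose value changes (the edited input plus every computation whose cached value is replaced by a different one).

First evaluation (everything demanded from the output):
  v2 = min2(2, 2) = 2
  v5 = max2(2, -3) = 2
  v9 = min2(5, 2) = 2
  v12 = if0(in4=-8 -> else branch v9) = 2
  v14 = min2(2, 2) = 2
  v16 = add(2, 2) = 4

Propagation after the edit:
  v8: demanded for the first time — runs, produces 2.
  v12: runs — in4 -8->0; result 2 (same value as before).
  v14: checked — values it read are unchanged (v5 unchanged, v12 unchanged); reused cached 2 without running.
  v16: checked — values it read are unchanged (v14 unchanged, v14 unchanged); reused cached 4 without running.

Key observation: a condition flipped, so demand reaches new nodes — v8 runs for the first time.

New value of v16: 4.
Computations that run: v8, v12 — 2 in total.
Values that change: in4.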